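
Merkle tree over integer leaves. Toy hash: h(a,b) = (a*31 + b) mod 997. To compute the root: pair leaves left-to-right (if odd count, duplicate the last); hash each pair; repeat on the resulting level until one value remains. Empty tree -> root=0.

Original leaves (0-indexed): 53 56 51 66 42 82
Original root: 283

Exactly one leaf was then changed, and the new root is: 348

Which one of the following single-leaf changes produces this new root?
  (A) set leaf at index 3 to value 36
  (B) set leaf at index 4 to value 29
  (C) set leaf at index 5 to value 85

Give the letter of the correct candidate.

Answer: B

Derivation:
Original leaves: [53, 56, 51, 66, 42, 82]
Target new root: 348
Try each candidate change and compute the resulting root:
Candidate A: set leaf[3] = 36 -> leaves = [53, 56, 51, 36, 42, 82]
  L0: [53, 56, 51, 36, 42, 82]
  L1: h(53,56)=(53*31+56)%997=702 h(51,36)=(51*31+36)%997=620 h(42,82)=(42*31+82)%997=387 -> [702, 620, 387]
  L2: h(702,620)=(702*31+620)%997=448 h(387,387)=(387*31+387)%997=420 -> [448, 420]
  L3: h(448,420)=(448*31+420)%997=350 -> [350]
  root = 350 != target 348
Candidate B: set leaf[4] = 29 -> leaves = [53, 56, 51, 66, 29, 82]
  L0: [53, 56, 51, 66, 29, 82]
  L1: h(53,56)=(53*31+56)%997=702 h(51,66)=(51*31+66)%997=650 h(29,82)=(29*31+82)%997=981 -> [702, 650, 981]
  L2: h(702,650)=(702*31+650)%997=478 h(981,981)=(981*31+981)%997=485 -> [478, 485]
  L3: h(478,485)=(478*31+485)%997=348 -> [348]
  root = 348 == target 348  ** MATCH **
Candidate C: set leaf[5] = 85 -> leaves = [53, 56, 51, 66, 42, 85]
  L0: [53, 56, 51, 66, 42, 85]
  L1: h(53,56)=(53*31+56)%997=702 h(51,66)=(51*31+66)%997=650 h(42,85)=(42*31+85)%997=390 -> [702, 650, 390]
  L2: h(702,650)=(702*31+650)%997=478 h(390,390)=(390*31+390)%997=516 -> [478, 516]
  L3: h(478,516)=(478*31+516)%997=379 -> [379]
  root = 379 != target 348
Candidate B produces the target root.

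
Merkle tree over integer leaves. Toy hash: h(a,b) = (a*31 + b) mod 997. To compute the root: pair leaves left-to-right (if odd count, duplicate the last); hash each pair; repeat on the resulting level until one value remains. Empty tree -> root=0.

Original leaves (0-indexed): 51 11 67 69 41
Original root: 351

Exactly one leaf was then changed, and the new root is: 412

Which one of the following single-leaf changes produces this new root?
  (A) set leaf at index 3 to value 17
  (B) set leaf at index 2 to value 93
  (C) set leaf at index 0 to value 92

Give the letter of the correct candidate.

Answer: B

Derivation:
Original leaves: [51, 11, 67, 69, 41]
Target new root: 412
Try each candidate change and compute the resulting root:
Candidate A: set leaf[3] = 17 -> leaves = [51, 11, 67, 17, 41]
  L0: [51, 11, 67, 17, 41]
  L1: h(51,11)=(51*31+11)%997=595 h(67,17)=(67*31+17)%997=100 h(41,41)=(41*31+41)%997=315 -> [595, 100, 315]
  L2: h(595,100)=(595*31+100)%997=599 h(315,315)=(315*31+315)%997=110 -> [599, 110]
  L3: h(599,110)=(599*31+110)%997=733 -> [733]
  root = 733 != target 412
Candidate B: set leaf[2] = 93 -> leaves = [51, 11, 93, 69, 41]
  L0: [51, 11, 93, 69, 41]
  L1: h(51,11)=(51*31+11)%997=595 h(93,69)=(93*31+69)%997=958 h(41,41)=(41*31+41)%997=315 -> [595, 958, 315]
  L2: h(595,958)=(595*31+958)%997=460 h(315,315)=(315*31+315)%997=110 -> [460, 110]
  L3: h(460,110)=(460*31+110)%997=412 -> [412]
  root = 412 == target 412  ** MATCH **
Candidate C: set leaf[0] = 92 -> leaves = [92, 11, 67, 69, 41]
  L0: [92, 11, 67, 69, 41]
  L1: h(92,11)=(92*31+11)%997=869 h(67,69)=(67*31+69)%997=152 h(41,41)=(41*31+41)%997=315 -> [869, 152, 315]
  L2: h(869,152)=(869*31+152)%997=172 h(315,315)=(315*31+315)%997=110 -> [172, 110]
  L3: h(172,110)=(172*31+110)%997=457 -> [457]
  root = 457 != target 412
Candidate B produces the target root.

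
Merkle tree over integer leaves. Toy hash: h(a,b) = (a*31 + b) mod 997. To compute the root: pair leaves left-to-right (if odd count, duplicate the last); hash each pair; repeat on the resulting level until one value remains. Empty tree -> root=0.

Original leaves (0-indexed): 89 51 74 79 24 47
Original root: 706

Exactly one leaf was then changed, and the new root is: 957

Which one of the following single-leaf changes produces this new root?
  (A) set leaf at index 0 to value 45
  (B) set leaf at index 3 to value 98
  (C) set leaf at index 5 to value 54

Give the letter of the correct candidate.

Original leaves: [89, 51, 74, 79, 24, 47]
Target new root: 957
Try each candidate change and compute the resulting root:
Candidate A: set leaf[0] = 45 -> leaves = [45, 51, 74, 79, 24, 47]
  L0: [45, 51, 74, 79, 24, 47]
  L1: h(45,51)=(45*31+51)%997=449 h(74,79)=(74*31+79)%997=379 h(24,47)=(24*31+47)%997=791 -> [449, 379, 791]
  L2: h(449,379)=(449*31+379)%997=340 h(791,791)=(791*31+791)%997=387 -> [340, 387]
  L3: h(340,387)=(340*31+387)%997=957 -> [957]
  root = 957 == target 957  ** MATCH **
Candidate B: set leaf[3] = 98 -> leaves = [89, 51, 74, 98, 24, 47]
  L0: [89, 51, 74, 98, 24, 47]
  L1: h(89,51)=(89*31+51)%997=816 h(74,98)=(74*31+98)%997=398 h(24,47)=(24*31+47)%997=791 -> [816, 398, 791]
  L2: h(816,398)=(816*31+398)%997=769 h(791,791)=(791*31+791)%997=387 -> [769, 387]
  L3: h(769,387)=(769*31+387)%997=298 -> [298]
  root = 298 != target 957
Candidate C: set leaf[5] = 54 -> leaves = [89, 51, 74, 79, 24, 54]
  L0: [89, 51, 74, 79, 24, 54]
  L1: h(89,51)=(89*31+51)%997=816 h(74,79)=(74*31+79)%997=379 h(24,54)=(24*31+54)%997=798 -> [816, 379, 798]
  L2: h(816,379)=(816*31+379)%997=750 h(798,798)=(798*31+798)%997=611 -> [750, 611]
  L3: h(750,611)=(750*31+611)%997=930 -> [930]
  root = 930 != target 957
Candidate A produces the target root.

Answer: A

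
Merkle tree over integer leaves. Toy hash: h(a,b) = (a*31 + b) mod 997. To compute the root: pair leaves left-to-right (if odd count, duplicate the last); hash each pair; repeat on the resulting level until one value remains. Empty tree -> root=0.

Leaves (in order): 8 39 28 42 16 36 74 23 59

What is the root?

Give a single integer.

Answer: 846

Derivation:
L0: [8, 39, 28, 42, 16, 36, 74, 23, 59]
L1: h(8,39)=(8*31+39)%997=287 h(28,42)=(28*31+42)%997=910 h(16,36)=(16*31+36)%997=532 h(74,23)=(74*31+23)%997=323 h(59,59)=(59*31+59)%997=891 -> [287, 910, 532, 323, 891]
L2: h(287,910)=(287*31+910)%997=834 h(532,323)=(532*31+323)%997=863 h(891,891)=(891*31+891)%997=596 -> [834, 863, 596]
L3: h(834,863)=(834*31+863)%997=795 h(596,596)=(596*31+596)%997=129 -> [795, 129]
L4: h(795,129)=(795*31+129)%997=846 -> [846]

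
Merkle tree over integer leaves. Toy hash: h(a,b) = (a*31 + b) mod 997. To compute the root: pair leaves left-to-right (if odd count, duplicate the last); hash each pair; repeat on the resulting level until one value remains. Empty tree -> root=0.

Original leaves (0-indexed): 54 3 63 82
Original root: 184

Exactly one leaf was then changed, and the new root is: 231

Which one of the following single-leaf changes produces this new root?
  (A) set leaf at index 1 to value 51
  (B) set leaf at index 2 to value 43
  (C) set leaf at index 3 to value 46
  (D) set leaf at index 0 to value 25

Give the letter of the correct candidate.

Answer: D

Derivation:
Original leaves: [54, 3, 63, 82]
Target new root: 231
Try each candidate change and compute the resulting root:
Candidate A: set leaf[1] = 51 -> leaves = [54, 51, 63, 82]
  L0: [54, 51, 63, 82]
  L1: h(54,51)=(54*31+51)%997=728 h(63,82)=(63*31+82)%997=41 -> [728, 41]
  L2: h(728,41)=(728*31+41)%997=675 -> [675]
  root = 675 != target 231
Candidate B: set leaf[2] = 43 -> leaves = [54, 3, 43, 82]
  L0: [54, 3, 43, 82]
  L1: h(54,3)=(54*31+3)%997=680 h(43,82)=(43*31+82)%997=418 -> [680, 418]
  L2: h(680,418)=(680*31+418)%997=561 -> [561]
  root = 561 != target 231
Candidate C: set leaf[3] = 46 -> leaves = [54, 3, 63, 46]
  L0: [54, 3, 63, 46]
  L1: h(54,3)=(54*31+3)%997=680 h(63,46)=(63*31+46)%997=5 -> [680, 5]
  L2: h(680,5)=(680*31+5)%997=148 -> [148]
  root = 148 != target 231
Candidate D: set leaf[0] = 25 -> leaves = [25, 3, 63, 82]
  L0: [25, 3, 63, 82]
  L1: h(25,3)=(25*31+3)%997=778 h(63,82)=(63*31+82)%997=41 -> [778, 41]
  L2: h(778,41)=(778*31+41)%997=231 -> [231]
  root = 231 == target 231  ** MATCH **
Candidate D produces the target root.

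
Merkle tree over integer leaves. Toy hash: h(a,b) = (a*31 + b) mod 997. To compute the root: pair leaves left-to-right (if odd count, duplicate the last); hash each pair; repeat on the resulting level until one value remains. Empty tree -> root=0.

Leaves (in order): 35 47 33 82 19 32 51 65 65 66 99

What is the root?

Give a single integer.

L0: [35, 47, 33, 82, 19, 32, 51, 65, 65, 66, 99]
L1: h(35,47)=(35*31+47)%997=135 h(33,82)=(33*31+82)%997=108 h(19,32)=(19*31+32)%997=621 h(51,65)=(51*31+65)%997=649 h(65,66)=(65*31+66)%997=87 h(99,99)=(99*31+99)%997=177 -> [135, 108, 621, 649, 87, 177]
L2: h(135,108)=(135*31+108)%997=305 h(621,649)=(621*31+649)%997=957 h(87,177)=(87*31+177)%997=880 -> [305, 957, 880]
L3: h(305,957)=(305*31+957)%997=442 h(880,880)=(880*31+880)%997=244 -> [442, 244]
L4: h(442,244)=(442*31+244)%997=985 -> [985]

Answer: 985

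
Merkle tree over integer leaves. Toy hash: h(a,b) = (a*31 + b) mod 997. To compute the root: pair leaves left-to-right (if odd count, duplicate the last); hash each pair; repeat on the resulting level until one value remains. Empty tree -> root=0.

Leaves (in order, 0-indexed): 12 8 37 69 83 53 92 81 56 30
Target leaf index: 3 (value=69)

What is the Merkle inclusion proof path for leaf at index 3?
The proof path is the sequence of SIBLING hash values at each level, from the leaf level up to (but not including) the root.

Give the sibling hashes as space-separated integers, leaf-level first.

L0 (leaves): [12, 8, 37, 69, 83, 53, 92, 81, 56, 30], target index=3
L1: h(12,8)=(12*31+8)%997=380 [pair 0] h(37,69)=(37*31+69)%997=219 [pair 1] h(83,53)=(83*31+53)%997=632 [pair 2] h(92,81)=(92*31+81)%997=939 [pair 3] h(56,30)=(56*31+30)%997=769 [pair 4] -> [380, 219, 632, 939, 769]
  Sibling for proof at L0: 37
L2: h(380,219)=(380*31+219)%997=35 [pair 0] h(632,939)=(632*31+939)%997=591 [pair 1] h(769,769)=(769*31+769)%997=680 [pair 2] -> [35, 591, 680]
  Sibling for proof at L1: 380
L3: h(35,591)=(35*31+591)%997=679 [pair 0] h(680,680)=(680*31+680)%997=823 [pair 1] -> [679, 823]
  Sibling for proof at L2: 591
L4: h(679,823)=(679*31+823)%997=935 [pair 0] -> [935]
  Sibling for proof at L3: 823
Root: 935
Proof path (sibling hashes from leaf to root): [37, 380, 591, 823]

Answer: 37 380 591 823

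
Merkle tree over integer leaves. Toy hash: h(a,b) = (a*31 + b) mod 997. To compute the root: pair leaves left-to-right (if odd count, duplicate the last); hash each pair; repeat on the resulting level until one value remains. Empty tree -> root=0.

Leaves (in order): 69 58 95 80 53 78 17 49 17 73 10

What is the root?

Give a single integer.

L0: [69, 58, 95, 80, 53, 78, 17, 49, 17, 73, 10]
L1: h(69,58)=(69*31+58)%997=203 h(95,80)=(95*31+80)%997=34 h(53,78)=(53*31+78)%997=724 h(17,49)=(17*31+49)%997=576 h(17,73)=(17*31+73)%997=600 h(10,10)=(10*31+10)%997=320 -> [203, 34, 724, 576, 600, 320]
L2: h(203,34)=(203*31+34)%997=345 h(724,576)=(724*31+576)%997=89 h(600,320)=(600*31+320)%997=974 -> [345, 89, 974]
L3: h(345,89)=(345*31+89)%997=814 h(974,974)=(974*31+974)%997=261 -> [814, 261]
L4: h(814,261)=(814*31+261)%997=570 -> [570]

Answer: 570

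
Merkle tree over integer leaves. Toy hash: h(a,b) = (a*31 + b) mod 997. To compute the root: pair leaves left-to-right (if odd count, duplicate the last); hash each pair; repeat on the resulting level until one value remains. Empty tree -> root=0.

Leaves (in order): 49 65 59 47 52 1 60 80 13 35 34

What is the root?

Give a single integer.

L0: [49, 65, 59, 47, 52, 1, 60, 80, 13, 35, 34]
L1: h(49,65)=(49*31+65)%997=587 h(59,47)=(59*31+47)%997=879 h(52,1)=(52*31+1)%997=616 h(60,80)=(60*31+80)%997=943 h(13,35)=(13*31+35)%997=438 h(34,34)=(34*31+34)%997=91 -> [587, 879, 616, 943, 438, 91]
L2: h(587,879)=(587*31+879)%997=133 h(616,943)=(616*31+943)%997=99 h(438,91)=(438*31+91)%997=708 -> [133, 99, 708]
L3: h(133,99)=(133*31+99)%997=234 h(708,708)=(708*31+708)%997=722 -> [234, 722]
L4: h(234,722)=(234*31+722)%997=0 -> [0]

Answer: 0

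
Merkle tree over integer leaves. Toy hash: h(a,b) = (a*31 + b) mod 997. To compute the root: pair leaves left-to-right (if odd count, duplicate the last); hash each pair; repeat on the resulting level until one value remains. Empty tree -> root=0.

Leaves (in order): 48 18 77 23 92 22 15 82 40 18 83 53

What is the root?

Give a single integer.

L0: [48, 18, 77, 23, 92, 22, 15, 82, 40, 18, 83, 53]
L1: h(48,18)=(48*31+18)%997=509 h(77,23)=(77*31+23)%997=416 h(92,22)=(92*31+22)%997=880 h(15,82)=(15*31+82)%997=547 h(40,18)=(40*31+18)%997=261 h(83,53)=(83*31+53)%997=632 -> [509, 416, 880, 547, 261, 632]
L2: h(509,416)=(509*31+416)%997=243 h(880,547)=(880*31+547)%997=908 h(261,632)=(261*31+632)%997=747 -> [243, 908, 747]
L3: h(243,908)=(243*31+908)%997=465 h(747,747)=(747*31+747)%997=973 -> [465, 973]
L4: h(465,973)=(465*31+973)%997=433 -> [433]

Answer: 433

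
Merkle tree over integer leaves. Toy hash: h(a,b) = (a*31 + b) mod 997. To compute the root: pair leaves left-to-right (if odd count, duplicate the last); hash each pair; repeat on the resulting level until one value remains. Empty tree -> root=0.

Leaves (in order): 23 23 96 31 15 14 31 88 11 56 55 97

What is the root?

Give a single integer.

Answer: 740

Derivation:
L0: [23, 23, 96, 31, 15, 14, 31, 88, 11, 56, 55, 97]
L1: h(23,23)=(23*31+23)%997=736 h(96,31)=(96*31+31)%997=16 h(15,14)=(15*31+14)%997=479 h(31,88)=(31*31+88)%997=52 h(11,56)=(11*31+56)%997=397 h(55,97)=(55*31+97)%997=805 -> [736, 16, 479, 52, 397, 805]
L2: h(736,16)=(736*31+16)%997=898 h(479,52)=(479*31+52)%997=943 h(397,805)=(397*31+805)%997=151 -> [898, 943, 151]
L3: h(898,943)=(898*31+943)%997=865 h(151,151)=(151*31+151)%997=844 -> [865, 844]
L4: h(865,844)=(865*31+844)%997=740 -> [740]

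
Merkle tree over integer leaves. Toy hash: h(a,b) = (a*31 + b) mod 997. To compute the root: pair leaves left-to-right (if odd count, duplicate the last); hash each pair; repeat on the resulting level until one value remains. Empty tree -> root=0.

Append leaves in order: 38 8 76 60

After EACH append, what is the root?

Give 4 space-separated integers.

After append 38 (leaves=[38]):
  L0: [38]
  root=38
After append 8 (leaves=[38, 8]):
  L0: [38, 8]
  L1: h(38,8)=(38*31+8)%997=189 -> [189]
  root=189
After append 76 (leaves=[38, 8, 76]):
  L0: [38, 8, 76]
  L1: h(38,8)=(38*31+8)%997=189 h(76,76)=(76*31+76)%997=438 -> [189, 438]
  L2: h(189,438)=(189*31+438)%997=315 -> [315]
  root=315
After append 60 (leaves=[38, 8, 76, 60]):
  L0: [38, 8, 76, 60]
  L1: h(38,8)=(38*31+8)%997=189 h(76,60)=(76*31+60)%997=422 -> [189, 422]
  L2: h(189,422)=(189*31+422)%997=299 -> [299]
  root=299

Answer: 38 189 315 299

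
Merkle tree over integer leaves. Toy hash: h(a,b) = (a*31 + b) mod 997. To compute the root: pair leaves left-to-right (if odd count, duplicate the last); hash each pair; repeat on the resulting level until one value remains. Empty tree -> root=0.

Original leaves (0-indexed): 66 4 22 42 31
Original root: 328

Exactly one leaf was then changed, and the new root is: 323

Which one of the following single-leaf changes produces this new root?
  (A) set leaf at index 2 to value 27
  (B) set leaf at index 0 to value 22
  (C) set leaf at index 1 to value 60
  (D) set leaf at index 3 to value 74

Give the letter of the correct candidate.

Original leaves: [66, 4, 22, 42, 31]
Target new root: 323
Try each candidate change and compute the resulting root:
Candidate A: set leaf[2] = 27 -> leaves = [66, 4, 27, 42, 31]
  L0: [66, 4, 27, 42, 31]
  L1: h(66,4)=(66*31+4)%997=56 h(27,42)=(27*31+42)%997=879 h(31,31)=(31*31+31)%997=992 -> [56, 879, 992]
  L2: h(56,879)=(56*31+879)%997=621 h(992,992)=(992*31+992)%997=837 -> [621, 837]
  L3: h(621,837)=(621*31+837)%997=148 -> [148]
  root = 148 != target 323
Candidate B: set leaf[0] = 22 -> leaves = [22, 4, 22, 42, 31]
  L0: [22, 4, 22, 42, 31]
  L1: h(22,4)=(22*31+4)%997=686 h(22,42)=(22*31+42)%997=724 h(31,31)=(31*31+31)%997=992 -> [686, 724, 992]
  L2: h(686,724)=(686*31+724)%997=56 h(992,992)=(992*31+992)%997=837 -> [56, 837]
  L3: h(56,837)=(56*31+837)%997=579 -> [579]
  root = 579 != target 323
Candidate C: set leaf[1] = 60 -> leaves = [66, 60, 22, 42, 31]
  L0: [66, 60, 22, 42, 31]
  L1: h(66,60)=(66*31+60)%997=112 h(22,42)=(22*31+42)%997=724 h(31,31)=(31*31+31)%997=992 -> [112, 724, 992]
  L2: h(112,724)=(112*31+724)%997=208 h(992,992)=(992*31+992)%997=837 -> [208, 837]
  L3: h(208,837)=(208*31+837)%997=306 -> [306]
  root = 306 != target 323
Candidate D: set leaf[3] = 74 -> leaves = [66, 4, 22, 74, 31]
  L0: [66, 4, 22, 74, 31]
  L1: h(66,4)=(66*31+4)%997=56 h(22,74)=(22*31+74)%997=756 h(31,31)=(31*31+31)%997=992 -> [56, 756, 992]
  L2: h(56,756)=(56*31+756)%997=498 h(992,992)=(992*31+992)%997=837 -> [498, 837]
  L3: h(498,837)=(498*31+837)%997=323 -> [323]
  root = 323 == target 323  ** MATCH **
Candidate D produces the target root.

Answer: D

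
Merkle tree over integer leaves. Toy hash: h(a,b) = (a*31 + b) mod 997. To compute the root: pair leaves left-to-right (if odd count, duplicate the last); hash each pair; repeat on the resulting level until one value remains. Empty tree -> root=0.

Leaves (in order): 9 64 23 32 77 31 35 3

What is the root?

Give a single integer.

L0: [9, 64, 23, 32, 77, 31, 35, 3]
L1: h(9,64)=(9*31+64)%997=343 h(23,32)=(23*31+32)%997=745 h(77,31)=(77*31+31)%997=424 h(35,3)=(35*31+3)%997=91 -> [343, 745, 424, 91]
L2: h(343,745)=(343*31+745)%997=411 h(424,91)=(424*31+91)%997=274 -> [411, 274]
L3: h(411,274)=(411*31+274)%997=54 -> [54]

Answer: 54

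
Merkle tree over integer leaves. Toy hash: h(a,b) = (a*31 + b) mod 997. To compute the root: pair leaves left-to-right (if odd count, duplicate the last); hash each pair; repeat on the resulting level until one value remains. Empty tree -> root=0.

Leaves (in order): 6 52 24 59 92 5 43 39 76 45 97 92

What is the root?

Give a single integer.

L0: [6, 52, 24, 59, 92, 5, 43, 39, 76, 45, 97, 92]
L1: h(6,52)=(6*31+52)%997=238 h(24,59)=(24*31+59)%997=803 h(92,5)=(92*31+5)%997=863 h(43,39)=(43*31+39)%997=375 h(76,45)=(76*31+45)%997=407 h(97,92)=(97*31+92)%997=108 -> [238, 803, 863, 375, 407, 108]
L2: h(238,803)=(238*31+803)%997=205 h(863,375)=(863*31+375)%997=209 h(407,108)=(407*31+108)%997=761 -> [205, 209, 761]
L3: h(205,209)=(205*31+209)%997=582 h(761,761)=(761*31+761)%997=424 -> [582, 424]
L4: h(582,424)=(582*31+424)%997=520 -> [520]

Answer: 520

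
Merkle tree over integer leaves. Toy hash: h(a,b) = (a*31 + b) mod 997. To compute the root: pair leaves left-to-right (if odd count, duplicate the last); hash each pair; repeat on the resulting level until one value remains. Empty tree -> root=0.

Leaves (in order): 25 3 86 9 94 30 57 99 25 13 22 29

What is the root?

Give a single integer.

L0: [25, 3, 86, 9, 94, 30, 57, 99, 25, 13, 22, 29]
L1: h(25,3)=(25*31+3)%997=778 h(86,9)=(86*31+9)%997=681 h(94,30)=(94*31+30)%997=950 h(57,99)=(57*31+99)%997=869 h(25,13)=(25*31+13)%997=788 h(22,29)=(22*31+29)%997=711 -> [778, 681, 950, 869, 788, 711]
L2: h(778,681)=(778*31+681)%997=871 h(950,869)=(950*31+869)%997=409 h(788,711)=(788*31+711)%997=214 -> [871, 409, 214]
L3: h(871,409)=(871*31+409)%997=491 h(214,214)=(214*31+214)%997=866 -> [491, 866]
L4: h(491,866)=(491*31+866)%997=135 -> [135]

Answer: 135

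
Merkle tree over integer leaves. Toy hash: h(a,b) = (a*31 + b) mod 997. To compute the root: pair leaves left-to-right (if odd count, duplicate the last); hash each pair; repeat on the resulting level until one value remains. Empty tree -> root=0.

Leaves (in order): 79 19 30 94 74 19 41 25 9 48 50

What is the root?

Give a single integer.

L0: [79, 19, 30, 94, 74, 19, 41, 25, 9, 48, 50]
L1: h(79,19)=(79*31+19)%997=474 h(30,94)=(30*31+94)%997=27 h(74,19)=(74*31+19)%997=319 h(41,25)=(41*31+25)%997=299 h(9,48)=(9*31+48)%997=327 h(50,50)=(50*31+50)%997=603 -> [474, 27, 319, 299, 327, 603]
L2: h(474,27)=(474*31+27)%997=763 h(319,299)=(319*31+299)%997=218 h(327,603)=(327*31+603)%997=770 -> [763, 218, 770]
L3: h(763,218)=(763*31+218)%997=940 h(770,770)=(770*31+770)%997=712 -> [940, 712]
L4: h(940,712)=(940*31+712)%997=939 -> [939]

Answer: 939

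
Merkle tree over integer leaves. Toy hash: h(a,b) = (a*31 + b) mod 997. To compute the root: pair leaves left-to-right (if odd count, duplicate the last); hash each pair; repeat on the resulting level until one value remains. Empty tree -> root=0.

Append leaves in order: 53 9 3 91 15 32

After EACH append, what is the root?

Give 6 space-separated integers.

Answer: 53 655 461 549 475 22

Derivation:
After append 53 (leaves=[53]):
  L0: [53]
  root=53
After append 9 (leaves=[53, 9]):
  L0: [53, 9]
  L1: h(53,9)=(53*31+9)%997=655 -> [655]
  root=655
After append 3 (leaves=[53, 9, 3]):
  L0: [53, 9, 3]
  L1: h(53,9)=(53*31+9)%997=655 h(3,3)=(3*31+3)%997=96 -> [655, 96]
  L2: h(655,96)=(655*31+96)%997=461 -> [461]
  root=461
After append 91 (leaves=[53, 9, 3, 91]):
  L0: [53, 9, 3, 91]
  L1: h(53,9)=(53*31+9)%997=655 h(3,91)=(3*31+91)%997=184 -> [655, 184]
  L2: h(655,184)=(655*31+184)%997=549 -> [549]
  root=549
After append 15 (leaves=[53, 9, 3, 91, 15]):
  L0: [53, 9, 3, 91, 15]
  L1: h(53,9)=(53*31+9)%997=655 h(3,91)=(3*31+91)%997=184 h(15,15)=(15*31+15)%997=480 -> [655, 184, 480]
  L2: h(655,184)=(655*31+184)%997=549 h(480,480)=(480*31+480)%997=405 -> [549, 405]
  L3: h(549,405)=(549*31+405)%997=475 -> [475]
  root=475
After append 32 (leaves=[53, 9, 3, 91, 15, 32]):
  L0: [53, 9, 3, 91, 15, 32]
  L1: h(53,9)=(53*31+9)%997=655 h(3,91)=(3*31+91)%997=184 h(15,32)=(15*31+32)%997=497 -> [655, 184, 497]
  L2: h(655,184)=(655*31+184)%997=549 h(497,497)=(497*31+497)%997=949 -> [549, 949]
  L3: h(549,949)=(549*31+949)%997=22 -> [22]
  root=22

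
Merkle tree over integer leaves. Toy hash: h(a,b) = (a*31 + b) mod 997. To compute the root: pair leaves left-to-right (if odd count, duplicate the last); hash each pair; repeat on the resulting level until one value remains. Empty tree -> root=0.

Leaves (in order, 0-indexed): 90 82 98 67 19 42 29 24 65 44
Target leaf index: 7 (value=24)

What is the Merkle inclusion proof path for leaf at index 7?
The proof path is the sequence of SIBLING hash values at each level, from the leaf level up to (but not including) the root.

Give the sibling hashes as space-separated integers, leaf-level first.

L0 (leaves): [90, 82, 98, 67, 19, 42, 29, 24, 65, 44], target index=7
L1: h(90,82)=(90*31+82)%997=878 [pair 0] h(98,67)=(98*31+67)%997=114 [pair 1] h(19,42)=(19*31+42)%997=631 [pair 2] h(29,24)=(29*31+24)%997=923 [pair 3] h(65,44)=(65*31+44)%997=65 [pair 4] -> [878, 114, 631, 923, 65]
  Sibling for proof at L0: 29
L2: h(878,114)=(878*31+114)%997=413 [pair 0] h(631,923)=(631*31+923)%997=544 [pair 1] h(65,65)=(65*31+65)%997=86 [pair 2] -> [413, 544, 86]
  Sibling for proof at L1: 631
L3: h(413,544)=(413*31+544)%997=386 [pair 0] h(86,86)=(86*31+86)%997=758 [pair 1] -> [386, 758]
  Sibling for proof at L2: 413
L4: h(386,758)=(386*31+758)%997=760 [pair 0] -> [760]
  Sibling for proof at L3: 758
Root: 760
Proof path (sibling hashes from leaf to root): [29, 631, 413, 758]

Answer: 29 631 413 758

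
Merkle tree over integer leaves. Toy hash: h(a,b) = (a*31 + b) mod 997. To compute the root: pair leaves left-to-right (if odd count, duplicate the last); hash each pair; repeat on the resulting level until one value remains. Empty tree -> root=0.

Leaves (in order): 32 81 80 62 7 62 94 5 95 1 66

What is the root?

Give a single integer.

Answer: 839

Derivation:
L0: [32, 81, 80, 62, 7, 62, 94, 5, 95, 1, 66]
L1: h(32,81)=(32*31+81)%997=76 h(80,62)=(80*31+62)%997=548 h(7,62)=(7*31+62)%997=279 h(94,5)=(94*31+5)%997=925 h(95,1)=(95*31+1)%997=952 h(66,66)=(66*31+66)%997=118 -> [76, 548, 279, 925, 952, 118]
L2: h(76,548)=(76*31+548)%997=910 h(279,925)=(279*31+925)%997=601 h(952,118)=(952*31+118)%997=717 -> [910, 601, 717]
L3: h(910,601)=(910*31+601)%997=895 h(717,717)=(717*31+717)%997=13 -> [895, 13]
L4: h(895,13)=(895*31+13)%997=839 -> [839]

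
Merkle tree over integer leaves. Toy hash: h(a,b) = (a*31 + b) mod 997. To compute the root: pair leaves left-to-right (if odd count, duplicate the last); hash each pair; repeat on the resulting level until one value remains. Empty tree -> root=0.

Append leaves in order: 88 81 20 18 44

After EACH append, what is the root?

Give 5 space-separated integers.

Answer: 88 815 980 978 599

Derivation:
After append 88 (leaves=[88]):
  L0: [88]
  root=88
After append 81 (leaves=[88, 81]):
  L0: [88, 81]
  L1: h(88,81)=(88*31+81)%997=815 -> [815]
  root=815
After append 20 (leaves=[88, 81, 20]):
  L0: [88, 81, 20]
  L1: h(88,81)=(88*31+81)%997=815 h(20,20)=(20*31+20)%997=640 -> [815, 640]
  L2: h(815,640)=(815*31+640)%997=980 -> [980]
  root=980
After append 18 (leaves=[88, 81, 20, 18]):
  L0: [88, 81, 20, 18]
  L1: h(88,81)=(88*31+81)%997=815 h(20,18)=(20*31+18)%997=638 -> [815, 638]
  L2: h(815,638)=(815*31+638)%997=978 -> [978]
  root=978
After append 44 (leaves=[88, 81, 20, 18, 44]):
  L0: [88, 81, 20, 18, 44]
  L1: h(88,81)=(88*31+81)%997=815 h(20,18)=(20*31+18)%997=638 h(44,44)=(44*31+44)%997=411 -> [815, 638, 411]
  L2: h(815,638)=(815*31+638)%997=978 h(411,411)=(411*31+411)%997=191 -> [978, 191]
  L3: h(978,191)=(978*31+191)%997=599 -> [599]
  root=599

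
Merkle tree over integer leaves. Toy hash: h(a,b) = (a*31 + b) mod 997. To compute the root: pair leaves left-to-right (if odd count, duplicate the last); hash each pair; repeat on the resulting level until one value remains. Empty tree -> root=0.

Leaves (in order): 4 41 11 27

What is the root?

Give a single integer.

Answer: 498

Derivation:
L0: [4, 41, 11, 27]
L1: h(4,41)=(4*31+41)%997=165 h(11,27)=(11*31+27)%997=368 -> [165, 368]
L2: h(165,368)=(165*31+368)%997=498 -> [498]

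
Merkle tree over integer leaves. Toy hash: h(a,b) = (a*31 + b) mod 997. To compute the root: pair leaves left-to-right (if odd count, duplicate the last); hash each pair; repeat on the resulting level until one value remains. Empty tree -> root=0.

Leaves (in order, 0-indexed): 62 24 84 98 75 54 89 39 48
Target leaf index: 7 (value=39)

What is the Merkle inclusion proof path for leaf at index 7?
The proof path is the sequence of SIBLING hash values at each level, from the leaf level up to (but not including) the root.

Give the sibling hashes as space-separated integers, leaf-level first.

Answer: 89 385 217 595

Derivation:
L0 (leaves): [62, 24, 84, 98, 75, 54, 89, 39, 48], target index=7
L1: h(62,24)=(62*31+24)%997=949 [pair 0] h(84,98)=(84*31+98)%997=708 [pair 1] h(75,54)=(75*31+54)%997=385 [pair 2] h(89,39)=(89*31+39)%997=804 [pair 3] h(48,48)=(48*31+48)%997=539 [pair 4] -> [949, 708, 385, 804, 539]
  Sibling for proof at L0: 89
L2: h(949,708)=(949*31+708)%997=217 [pair 0] h(385,804)=(385*31+804)%997=775 [pair 1] h(539,539)=(539*31+539)%997=299 [pair 2] -> [217, 775, 299]
  Sibling for proof at L1: 385
L3: h(217,775)=(217*31+775)%997=523 [pair 0] h(299,299)=(299*31+299)%997=595 [pair 1] -> [523, 595]
  Sibling for proof at L2: 217
L4: h(523,595)=(523*31+595)%997=856 [pair 0] -> [856]
  Sibling for proof at L3: 595
Root: 856
Proof path (sibling hashes from leaf to root): [89, 385, 217, 595]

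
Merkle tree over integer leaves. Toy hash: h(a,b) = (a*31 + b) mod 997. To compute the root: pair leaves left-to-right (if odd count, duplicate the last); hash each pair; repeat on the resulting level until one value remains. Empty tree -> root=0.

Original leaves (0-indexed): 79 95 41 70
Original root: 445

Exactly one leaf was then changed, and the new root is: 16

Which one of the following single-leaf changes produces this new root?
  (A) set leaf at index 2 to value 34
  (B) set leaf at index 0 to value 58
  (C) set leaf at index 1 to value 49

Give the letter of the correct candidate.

Answer: C

Derivation:
Original leaves: [79, 95, 41, 70]
Target new root: 16
Try each candidate change and compute the resulting root:
Candidate A: set leaf[2] = 34 -> leaves = [79, 95, 34, 70]
  L0: [79, 95, 34, 70]
  L1: h(79,95)=(79*31+95)%997=550 h(34,70)=(34*31+70)%997=127 -> [550, 127]
  L2: h(550,127)=(550*31+127)%997=228 -> [228]
  root = 228 != target 16
Candidate B: set leaf[0] = 58 -> leaves = [58, 95, 41, 70]
  L0: [58, 95, 41, 70]
  L1: h(58,95)=(58*31+95)%997=896 h(41,70)=(41*31+70)%997=344 -> [896, 344]
  L2: h(896,344)=(896*31+344)%997=204 -> [204]
  root = 204 != target 16
Candidate C: set leaf[1] = 49 -> leaves = [79, 49, 41, 70]
  L0: [79, 49, 41, 70]
  L1: h(79,49)=(79*31+49)%997=504 h(41,70)=(41*31+70)%997=344 -> [504, 344]
  L2: h(504,344)=(504*31+344)%997=16 -> [16]
  root = 16 == target 16  ** MATCH **
Candidate C produces the target root.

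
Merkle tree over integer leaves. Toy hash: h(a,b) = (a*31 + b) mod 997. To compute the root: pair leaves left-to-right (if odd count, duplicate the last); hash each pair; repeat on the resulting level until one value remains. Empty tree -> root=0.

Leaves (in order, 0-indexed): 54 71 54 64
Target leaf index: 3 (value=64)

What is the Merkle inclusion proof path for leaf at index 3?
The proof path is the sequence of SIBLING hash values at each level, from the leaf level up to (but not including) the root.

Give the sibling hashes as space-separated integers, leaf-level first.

Answer: 54 748

Derivation:
L0 (leaves): [54, 71, 54, 64], target index=3
L1: h(54,71)=(54*31+71)%997=748 [pair 0] h(54,64)=(54*31+64)%997=741 [pair 1] -> [748, 741]
  Sibling for proof at L0: 54
L2: h(748,741)=(748*31+741)%997=1 [pair 0] -> [1]
  Sibling for proof at L1: 748
Root: 1
Proof path (sibling hashes from leaf to root): [54, 748]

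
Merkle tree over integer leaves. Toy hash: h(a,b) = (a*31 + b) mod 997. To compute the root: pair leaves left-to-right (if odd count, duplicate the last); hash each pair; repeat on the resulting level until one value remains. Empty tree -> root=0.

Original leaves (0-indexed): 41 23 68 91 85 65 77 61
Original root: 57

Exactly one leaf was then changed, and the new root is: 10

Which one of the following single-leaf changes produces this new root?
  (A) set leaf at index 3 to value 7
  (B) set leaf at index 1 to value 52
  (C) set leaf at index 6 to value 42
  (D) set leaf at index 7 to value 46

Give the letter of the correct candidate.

Answer: B

Derivation:
Original leaves: [41, 23, 68, 91, 85, 65, 77, 61]
Target new root: 10
Try each candidate change and compute the resulting root:
Candidate A: set leaf[3] = 7 -> leaves = [41, 23, 68, 7, 85, 65, 77, 61]
  L0: [41, 23, 68, 7, 85, 65, 77, 61]
  L1: h(41,23)=(41*31+23)%997=297 h(68,7)=(68*31+7)%997=121 h(85,65)=(85*31+65)%997=706 h(77,61)=(77*31+61)%997=454 -> [297, 121, 706, 454]
  L2: h(297,121)=(297*31+121)%997=355 h(706,454)=(706*31+454)%997=406 -> [355, 406]
  L3: h(355,406)=(355*31+406)%997=444 -> [444]
  root = 444 != target 10
Candidate B: set leaf[1] = 52 -> leaves = [41, 52, 68, 91, 85, 65, 77, 61]
  L0: [41, 52, 68, 91, 85, 65, 77, 61]
  L1: h(41,52)=(41*31+52)%997=326 h(68,91)=(68*31+91)%997=205 h(85,65)=(85*31+65)%997=706 h(77,61)=(77*31+61)%997=454 -> [326, 205, 706, 454]
  L2: h(326,205)=(326*31+205)%997=341 h(706,454)=(706*31+454)%997=406 -> [341, 406]
  L3: h(341,406)=(341*31+406)%997=10 -> [10]
  root = 10 == target 10  ** MATCH **
Candidate C: set leaf[6] = 42 -> leaves = [41, 23, 68, 91, 85, 65, 42, 61]
  L0: [41, 23, 68, 91, 85, 65, 42, 61]
  L1: h(41,23)=(41*31+23)%997=297 h(68,91)=(68*31+91)%997=205 h(85,65)=(85*31+65)%997=706 h(42,61)=(42*31+61)%997=366 -> [297, 205, 706, 366]
  L2: h(297,205)=(297*31+205)%997=439 h(706,366)=(706*31+366)%997=318 -> [439, 318]
  L3: h(439,318)=(439*31+318)%997=966 -> [966]
  root = 966 != target 10
Candidate D: set leaf[7] = 46 -> leaves = [41, 23, 68, 91, 85, 65, 77, 46]
  L0: [41, 23, 68, 91, 85, 65, 77, 46]
  L1: h(41,23)=(41*31+23)%997=297 h(68,91)=(68*31+91)%997=205 h(85,65)=(85*31+65)%997=706 h(77,46)=(77*31+46)%997=439 -> [297, 205, 706, 439]
  L2: h(297,205)=(297*31+205)%997=439 h(706,439)=(706*31+439)%997=391 -> [439, 391]
  L3: h(439,391)=(439*31+391)%997=42 -> [42]
  root = 42 != target 10
Candidate B produces the target root.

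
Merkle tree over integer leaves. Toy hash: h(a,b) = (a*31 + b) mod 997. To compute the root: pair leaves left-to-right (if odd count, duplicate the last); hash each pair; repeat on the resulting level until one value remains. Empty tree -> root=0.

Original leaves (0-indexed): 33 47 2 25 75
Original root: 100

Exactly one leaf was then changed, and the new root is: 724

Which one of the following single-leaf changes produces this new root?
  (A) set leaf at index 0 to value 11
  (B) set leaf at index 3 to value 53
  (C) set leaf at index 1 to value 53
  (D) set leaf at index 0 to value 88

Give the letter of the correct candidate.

Answer: A

Derivation:
Original leaves: [33, 47, 2, 25, 75]
Target new root: 724
Try each candidate change and compute the resulting root:
Candidate A: set leaf[0] = 11 -> leaves = [11, 47, 2, 25, 75]
  L0: [11, 47, 2, 25, 75]
  L1: h(11,47)=(11*31+47)%997=388 h(2,25)=(2*31+25)%997=87 h(75,75)=(75*31+75)%997=406 -> [388, 87, 406]
  L2: h(388,87)=(388*31+87)%997=151 h(406,406)=(406*31+406)%997=31 -> [151, 31]
  L3: h(151,31)=(151*31+31)%997=724 -> [724]
  root = 724 == target 724  ** MATCH **
Candidate B: set leaf[3] = 53 -> leaves = [33, 47, 2, 53, 75]
  L0: [33, 47, 2, 53, 75]
  L1: h(33,47)=(33*31+47)%997=73 h(2,53)=(2*31+53)%997=115 h(75,75)=(75*31+75)%997=406 -> [73, 115, 406]
  L2: h(73,115)=(73*31+115)%997=384 h(406,406)=(406*31+406)%997=31 -> [384, 31]
  L3: h(384,31)=(384*31+31)%997=968 -> [968]
  root = 968 != target 724
Candidate C: set leaf[1] = 53 -> leaves = [33, 53, 2, 25, 75]
  L0: [33, 53, 2, 25, 75]
  L1: h(33,53)=(33*31+53)%997=79 h(2,25)=(2*31+25)%997=87 h(75,75)=(75*31+75)%997=406 -> [79, 87, 406]
  L2: h(79,87)=(79*31+87)%997=542 h(406,406)=(406*31+406)%997=31 -> [542, 31]
  L3: h(542,31)=(542*31+31)%997=881 -> [881]
  root = 881 != target 724
Candidate D: set leaf[0] = 88 -> leaves = [88, 47, 2, 25, 75]
  L0: [88, 47, 2, 25, 75]
  L1: h(88,47)=(88*31+47)%997=781 h(2,25)=(2*31+25)%997=87 h(75,75)=(75*31+75)%997=406 -> [781, 87, 406]
  L2: h(781,87)=(781*31+87)%997=370 h(406,406)=(406*31+406)%997=31 -> [370, 31]
  L3: h(370,31)=(370*31+31)%997=534 -> [534]
  root = 534 != target 724
Candidate A produces the target root.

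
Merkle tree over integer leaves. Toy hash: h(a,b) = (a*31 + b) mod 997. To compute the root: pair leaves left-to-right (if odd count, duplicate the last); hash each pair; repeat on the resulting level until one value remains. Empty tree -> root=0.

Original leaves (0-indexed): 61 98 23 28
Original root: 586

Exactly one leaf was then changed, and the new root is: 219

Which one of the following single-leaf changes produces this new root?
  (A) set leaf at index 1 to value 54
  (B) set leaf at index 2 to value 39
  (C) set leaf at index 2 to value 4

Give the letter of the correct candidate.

Answer: A

Derivation:
Original leaves: [61, 98, 23, 28]
Target new root: 219
Try each candidate change and compute the resulting root:
Candidate A: set leaf[1] = 54 -> leaves = [61, 54, 23, 28]
  L0: [61, 54, 23, 28]
  L1: h(61,54)=(61*31+54)%997=948 h(23,28)=(23*31+28)%997=741 -> [948, 741]
  L2: h(948,741)=(948*31+741)%997=219 -> [219]
  root = 219 == target 219  ** MATCH **
Candidate B: set leaf[2] = 39 -> leaves = [61, 98, 39, 28]
  L0: [61, 98, 39, 28]
  L1: h(61,98)=(61*31+98)%997=992 h(39,28)=(39*31+28)%997=240 -> [992, 240]
  L2: h(992,240)=(992*31+240)%997=85 -> [85]
  root = 85 != target 219
Candidate C: set leaf[2] = 4 -> leaves = [61, 98, 4, 28]
  L0: [61, 98, 4, 28]
  L1: h(61,98)=(61*31+98)%997=992 h(4,28)=(4*31+28)%997=152 -> [992, 152]
  L2: h(992,152)=(992*31+152)%997=994 -> [994]
  root = 994 != target 219
Candidate A produces the target root.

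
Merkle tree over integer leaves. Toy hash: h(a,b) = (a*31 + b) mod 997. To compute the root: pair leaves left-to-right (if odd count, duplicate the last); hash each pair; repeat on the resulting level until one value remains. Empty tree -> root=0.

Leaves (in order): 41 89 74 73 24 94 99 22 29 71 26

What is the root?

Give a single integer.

Answer: 892

Derivation:
L0: [41, 89, 74, 73, 24, 94, 99, 22, 29, 71, 26]
L1: h(41,89)=(41*31+89)%997=363 h(74,73)=(74*31+73)%997=373 h(24,94)=(24*31+94)%997=838 h(99,22)=(99*31+22)%997=100 h(29,71)=(29*31+71)%997=970 h(26,26)=(26*31+26)%997=832 -> [363, 373, 838, 100, 970, 832]
L2: h(363,373)=(363*31+373)%997=659 h(838,100)=(838*31+100)%997=156 h(970,832)=(970*31+832)%997=992 -> [659, 156, 992]
L3: h(659,156)=(659*31+156)%997=645 h(992,992)=(992*31+992)%997=837 -> [645, 837]
L4: h(645,837)=(645*31+837)%997=892 -> [892]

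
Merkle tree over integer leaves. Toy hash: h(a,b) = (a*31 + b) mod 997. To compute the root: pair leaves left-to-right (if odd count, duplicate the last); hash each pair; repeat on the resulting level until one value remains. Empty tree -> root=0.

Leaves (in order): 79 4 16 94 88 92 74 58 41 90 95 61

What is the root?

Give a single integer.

Answer: 870

Derivation:
L0: [79, 4, 16, 94, 88, 92, 74, 58, 41, 90, 95, 61]
L1: h(79,4)=(79*31+4)%997=459 h(16,94)=(16*31+94)%997=590 h(88,92)=(88*31+92)%997=826 h(74,58)=(74*31+58)%997=358 h(41,90)=(41*31+90)%997=364 h(95,61)=(95*31+61)%997=15 -> [459, 590, 826, 358, 364, 15]
L2: h(459,590)=(459*31+590)%997=861 h(826,358)=(826*31+358)%997=42 h(364,15)=(364*31+15)%997=332 -> [861, 42, 332]
L3: h(861,42)=(861*31+42)%997=811 h(332,332)=(332*31+332)%997=654 -> [811, 654]
L4: h(811,654)=(811*31+654)%997=870 -> [870]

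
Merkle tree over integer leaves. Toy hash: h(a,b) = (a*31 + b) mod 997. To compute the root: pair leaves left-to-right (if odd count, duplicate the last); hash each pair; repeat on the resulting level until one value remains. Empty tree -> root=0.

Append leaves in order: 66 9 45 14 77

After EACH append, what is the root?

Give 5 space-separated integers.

Answer: 66 61 340 309 691

Derivation:
After append 66 (leaves=[66]):
  L0: [66]
  root=66
After append 9 (leaves=[66, 9]):
  L0: [66, 9]
  L1: h(66,9)=(66*31+9)%997=61 -> [61]
  root=61
After append 45 (leaves=[66, 9, 45]):
  L0: [66, 9, 45]
  L1: h(66,9)=(66*31+9)%997=61 h(45,45)=(45*31+45)%997=443 -> [61, 443]
  L2: h(61,443)=(61*31+443)%997=340 -> [340]
  root=340
After append 14 (leaves=[66, 9, 45, 14]):
  L0: [66, 9, 45, 14]
  L1: h(66,9)=(66*31+9)%997=61 h(45,14)=(45*31+14)%997=412 -> [61, 412]
  L2: h(61,412)=(61*31+412)%997=309 -> [309]
  root=309
After append 77 (leaves=[66, 9, 45, 14, 77]):
  L0: [66, 9, 45, 14, 77]
  L1: h(66,9)=(66*31+9)%997=61 h(45,14)=(45*31+14)%997=412 h(77,77)=(77*31+77)%997=470 -> [61, 412, 470]
  L2: h(61,412)=(61*31+412)%997=309 h(470,470)=(470*31+470)%997=85 -> [309, 85]
  L3: h(309,85)=(309*31+85)%997=691 -> [691]
  root=691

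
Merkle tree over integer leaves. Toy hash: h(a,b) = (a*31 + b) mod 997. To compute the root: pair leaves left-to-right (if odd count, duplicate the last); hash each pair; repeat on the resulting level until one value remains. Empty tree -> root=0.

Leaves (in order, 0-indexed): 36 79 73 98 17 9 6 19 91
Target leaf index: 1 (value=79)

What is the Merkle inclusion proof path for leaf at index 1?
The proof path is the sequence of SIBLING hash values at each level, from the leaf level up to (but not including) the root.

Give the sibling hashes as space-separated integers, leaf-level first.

L0 (leaves): [36, 79, 73, 98, 17, 9, 6, 19, 91], target index=1
L1: h(36,79)=(36*31+79)%997=198 [pair 0] h(73,98)=(73*31+98)%997=367 [pair 1] h(17,9)=(17*31+9)%997=536 [pair 2] h(6,19)=(6*31+19)%997=205 [pair 3] h(91,91)=(91*31+91)%997=918 [pair 4] -> [198, 367, 536, 205, 918]
  Sibling for proof at L0: 36
L2: h(198,367)=(198*31+367)%997=523 [pair 0] h(536,205)=(536*31+205)%997=869 [pair 1] h(918,918)=(918*31+918)%997=463 [pair 2] -> [523, 869, 463]
  Sibling for proof at L1: 367
L3: h(523,869)=(523*31+869)%997=133 [pair 0] h(463,463)=(463*31+463)%997=858 [pair 1] -> [133, 858]
  Sibling for proof at L2: 869
L4: h(133,858)=(133*31+858)%997=993 [pair 0] -> [993]
  Sibling for proof at L3: 858
Root: 993
Proof path (sibling hashes from leaf to root): [36, 367, 869, 858]

Answer: 36 367 869 858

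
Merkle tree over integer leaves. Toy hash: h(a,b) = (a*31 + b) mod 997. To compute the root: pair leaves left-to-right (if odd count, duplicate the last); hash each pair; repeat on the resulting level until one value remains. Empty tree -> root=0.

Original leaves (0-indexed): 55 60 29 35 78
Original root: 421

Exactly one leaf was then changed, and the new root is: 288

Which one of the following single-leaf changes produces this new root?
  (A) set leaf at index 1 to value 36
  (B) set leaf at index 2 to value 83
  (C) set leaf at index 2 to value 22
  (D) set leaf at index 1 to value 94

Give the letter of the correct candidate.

Answer: A

Derivation:
Original leaves: [55, 60, 29, 35, 78]
Target new root: 288
Try each candidate change and compute the resulting root:
Candidate A: set leaf[1] = 36 -> leaves = [55, 36, 29, 35, 78]
  L0: [55, 36, 29, 35, 78]
  L1: h(55,36)=(55*31+36)%997=744 h(29,35)=(29*31+35)%997=934 h(78,78)=(78*31+78)%997=502 -> [744, 934, 502]
  L2: h(744,934)=(744*31+934)%997=70 h(502,502)=(502*31+502)%997=112 -> [70, 112]
  L3: h(70,112)=(70*31+112)%997=288 -> [288]
  root = 288 == target 288  ** MATCH **
Candidate B: set leaf[2] = 83 -> leaves = [55, 60, 83, 35, 78]
  L0: [55, 60, 83, 35, 78]
  L1: h(55,60)=(55*31+60)%997=768 h(83,35)=(83*31+35)%997=614 h(78,78)=(78*31+78)%997=502 -> [768, 614, 502]
  L2: h(768,614)=(768*31+614)%997=494 h(502,502)=(502*31+502)%997=112 -> [494, 112]
  L3: h(494,112)=(494*31+112)%997=471 -> [471]
  root = 471 != target 288
Candidate C: set leaf[2] = 22 -> leaves = [55, 60, 22, 35, 78]
  L0: [55, 60, 22, 35, 78]
  L1: h(55,60)=(55*31+60)%997=768 h(22,35)=(22*31+35)%997=717 h(78,78)=(78*31+78)%997=502 -> [768, 717, 502]
  L2: h(768,717)=(768*31+717)%997=597 h(502,502)=(502*31+502)%997=112 -> [597, 112]
  L3: h(597,112)=(597*31+112)%997=673 -> [673]
  root = 673 != target 288
Candidate D: set leaf[1] = 94 -> leaves = [55, 94, 29, 35, 78]
  L0: [55, 94, 29, 35, 78]
  L1: h(55,94)=(55*31+94)%997=802 h(29,35)=(29*31+35)%997=934 h(78,78)=(78*31+78)%997=502 -> [802, 934, 502]
  L2: h(802,934)=(802*31+934)%997=871 h(502,502)=(502*31+502)%997=112 -> [871, 112]
  L3: h(871,112)=(871*31+112)%997=194 -> [194]
  root = 194 != target 288
Candidate A produces the target root.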